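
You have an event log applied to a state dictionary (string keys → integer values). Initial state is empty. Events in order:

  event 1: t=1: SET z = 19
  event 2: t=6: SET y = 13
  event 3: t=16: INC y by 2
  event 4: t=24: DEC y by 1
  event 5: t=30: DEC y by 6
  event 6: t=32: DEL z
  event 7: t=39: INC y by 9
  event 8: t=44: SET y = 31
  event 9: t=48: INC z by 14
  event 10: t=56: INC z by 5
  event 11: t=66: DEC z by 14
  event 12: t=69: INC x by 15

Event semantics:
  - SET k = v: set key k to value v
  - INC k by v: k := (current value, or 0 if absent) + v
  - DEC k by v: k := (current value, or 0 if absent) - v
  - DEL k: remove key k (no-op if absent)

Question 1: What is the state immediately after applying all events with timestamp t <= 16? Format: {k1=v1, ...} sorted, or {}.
Answer: {y=15, z=19}

Derivation:
Apply events with t <= 16 (3 events):
  after event 1 (t=1: SET z = 19): {z=19}
  after event 2 (t=6: SET y = 13): {y=13, z=19}
  after event 3 (t=16: INC y by 2): {y=15, z=19}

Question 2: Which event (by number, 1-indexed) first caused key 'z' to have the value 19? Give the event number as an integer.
Answer: 1

Derivation:
Looking for first event where z becomes 19:
  event 1: z (absent) -> 19  <-- first match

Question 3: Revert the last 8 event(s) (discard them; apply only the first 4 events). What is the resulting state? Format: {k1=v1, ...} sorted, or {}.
Keep first 4 events (discard last 8):
  after event 1 (t=1: SET z = 19): {z=19}
  after event 2 (t=6: SET y = 13): {y=13, z=19}
  after event 3 (t=16: INC y by 2): {y=15, z=19}
  after event 4 (t=24: DEC y by 1): {y=14, z=19}

Answer: {y=14, z=19}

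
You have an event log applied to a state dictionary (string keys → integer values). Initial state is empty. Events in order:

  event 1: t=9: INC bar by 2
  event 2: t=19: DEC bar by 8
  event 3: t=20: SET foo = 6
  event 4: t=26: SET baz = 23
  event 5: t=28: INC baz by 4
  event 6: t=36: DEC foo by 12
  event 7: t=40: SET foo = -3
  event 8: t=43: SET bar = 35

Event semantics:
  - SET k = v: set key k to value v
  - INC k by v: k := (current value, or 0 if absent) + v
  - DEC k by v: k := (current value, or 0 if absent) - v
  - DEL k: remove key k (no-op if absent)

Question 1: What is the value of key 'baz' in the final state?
Track key 'baz' through all 8 events:
  event 1 (t=9: INC bar by 2): baz unchanged
  event 2 (t=19: DEC bar by 8): baz unchanged
  event 3 (t=20: SET foo = 6): baz unchanged
  event 4 (t=26: SET baz = 23): baz (absent) -> 23
  event 5 (t=28: INC baz by 4): baz 23 -> 27
  event 6 (t=36: DEC foo by 12): baz unchanged
  event 7 (t=40: SET foo = -3): baz unchanged
  event 8 (t=43: SET bar = 35): baz unchanged
Final: baz = 27

Answer: 27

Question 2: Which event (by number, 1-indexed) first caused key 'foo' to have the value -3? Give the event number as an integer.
Answer: 7

Derivation:
Looking for first event where foo becomes -3:
  event 3: foo = 6
  event 4: foo = 6
  event 5: foo = 6
  event 6: foo = -6
  event 7: foo -6 -> -3  <-- first match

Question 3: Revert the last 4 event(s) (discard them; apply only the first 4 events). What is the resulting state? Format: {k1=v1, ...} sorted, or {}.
Keep first 4 events (discard last 4):
  after event 1 (t=9: INC bar by 2): {bar=2}
  after event 2 (t=19: DEC bar by 8): {bar=-6}
  after event 3 (t=20: SET foo = 6): {bar=-6, foo=6}
  after event 4 (t=26: SET baz = 23): {bar=-6, baz=23, foo=6}

Answer: {bar=-6, baz=23, foo=6}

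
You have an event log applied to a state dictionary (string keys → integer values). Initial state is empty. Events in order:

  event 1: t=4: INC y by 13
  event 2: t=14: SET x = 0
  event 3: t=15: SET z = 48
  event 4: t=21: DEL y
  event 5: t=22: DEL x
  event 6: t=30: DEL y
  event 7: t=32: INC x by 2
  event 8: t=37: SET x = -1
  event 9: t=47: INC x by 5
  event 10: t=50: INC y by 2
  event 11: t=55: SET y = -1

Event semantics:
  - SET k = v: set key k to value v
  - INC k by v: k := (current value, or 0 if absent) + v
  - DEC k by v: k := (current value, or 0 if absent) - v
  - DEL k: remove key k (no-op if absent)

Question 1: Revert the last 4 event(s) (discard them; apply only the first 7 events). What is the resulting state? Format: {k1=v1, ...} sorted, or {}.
Keep first 7 events (discard last 4):
  after event 1 (t=4: INC y by 13): {y=13}
  after event 2 (t=14: SET x = 0): {x=0, y=13}
  after event 3 (t=15: SET z = 48): {x=0, y=13, z=48}
  after event 4 (t=21: DEL y): {x=0, z=48}
  after event 5 (t=22: DEL x): {z=48}
  after event 6 (t=30: DEL y): {z=48}
  after event 7 (t=32: INC x by 2): {x=2, z=48}

Answer: {x=2, z=48}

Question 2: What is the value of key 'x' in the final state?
Track key 'x' through all 11 events:
  event 1 (t=4: INC y by 13): x unchanged
  event 2 (t=14: SET x = 0): x (absent) -> 0
  event 3 (t=15: SET z = 48): x unchanged
  event 4 (t=21: DEL y): x unchanged
  event 5 (t=22: DEL x): x 0 -> (absent)
  event 6 (t=30: DEL y): x unchanged
  event 7 (t=32: INC x by 2): x (absent) -> 2
  event 8 (t=37: SET x = -1): x 2 -> -1
  event 9 (t=47: INC x by 5): x -1 -> 4
  event 10 (t=50: INC y by 2): x unchanged
  event 11 (t=55: SET y = -1): x unchanged
Final: x = 4

Answer: 4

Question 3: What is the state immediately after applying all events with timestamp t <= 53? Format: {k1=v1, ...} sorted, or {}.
Answer: {x=4, y=2, z=48}

Derivation:
Apply events with t <= 53 (10 events):
  after event 1 (t=4: INC y by 13): {y=13}
  after event 2 (t=14: SET x = 0): {x=0, y=13}
  after event 3 (t=15: SET z = 48): {x=0, y=13, z=48}
  after event 4 (t=21: DEL y): {x=0, z=48}
  after event 5 (t=22: DEL x): {z=48}
  after event 6 (t=30: DEL y): {z=48}
  after event 7 (t=32: INC x by 2): {x=2, z=48}
  after event 8 (t=37: SET x = -1): {x=-1, z=48}
  after event 9 (t=47: INC x by 5): {x=4, z=48}
  after event 10 (t=50: INC y by 2): {x=4, y=2, z=48}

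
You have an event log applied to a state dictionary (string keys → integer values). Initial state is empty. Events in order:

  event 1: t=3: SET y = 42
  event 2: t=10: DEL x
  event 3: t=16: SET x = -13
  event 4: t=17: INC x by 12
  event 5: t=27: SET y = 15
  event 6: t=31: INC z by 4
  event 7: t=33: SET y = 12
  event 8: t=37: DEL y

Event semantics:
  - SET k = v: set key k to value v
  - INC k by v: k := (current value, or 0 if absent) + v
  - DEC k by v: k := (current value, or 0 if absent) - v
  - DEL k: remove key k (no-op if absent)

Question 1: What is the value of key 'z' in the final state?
Answer: 4

Derivation:
Track key 'z' through all 8 events:
  event 1 (t=3: SET y = 42): z unchanged
  event 2 (t=10: DEL x): z unchanged
  event 3 (t=16: SET x = -13): z unchanged
  event 4 (t=17: INC x by 12): z unchanged
  event 5 (t=27: SET y = 15): z unchanged
  event 6 (t=31: INC z by 4): z (absent) -> 4
  event 7 (t=33: SET y = 12): z unchanged
  event 8 (t=37: DEL y): z unchanged
Final: z = 4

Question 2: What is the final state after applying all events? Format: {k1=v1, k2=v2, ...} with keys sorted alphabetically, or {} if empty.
Answer: {x=-1, z=4}

Derivation:
  after event 1 (t=3: SET y = 42): {y=42}
  after event 2 (t=10: DEL x): {y=42}
  after event 3 (t=16: SET x = -13): {x=-13, y=42}
  after event 4 (t=17: INC x by 12): {x=-1, y=42}
  after event 5 (t=27: SET y = 15): {x=-1, y=15}
  after event 6 (t=31: INC z by 4): {x=-1, y=15, z=4}
  after event 7 (t=33: SET y = 12): {x=-1, y=12, z=4}
  after event 8 (t=37: DEL y): {x=-1, z=4}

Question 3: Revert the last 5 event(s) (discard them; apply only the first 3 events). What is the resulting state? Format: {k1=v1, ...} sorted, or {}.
Answer: {x=-13, y=42}

Derivation:
Keep first 3 events (discard last 5):
  after event 1 (t=3: SET y = 42): {y=42}
  after event 2 (t=10: DEL x): {y=42}
  after event 3 (t=16: SET x = -13): {x=-13, y=42}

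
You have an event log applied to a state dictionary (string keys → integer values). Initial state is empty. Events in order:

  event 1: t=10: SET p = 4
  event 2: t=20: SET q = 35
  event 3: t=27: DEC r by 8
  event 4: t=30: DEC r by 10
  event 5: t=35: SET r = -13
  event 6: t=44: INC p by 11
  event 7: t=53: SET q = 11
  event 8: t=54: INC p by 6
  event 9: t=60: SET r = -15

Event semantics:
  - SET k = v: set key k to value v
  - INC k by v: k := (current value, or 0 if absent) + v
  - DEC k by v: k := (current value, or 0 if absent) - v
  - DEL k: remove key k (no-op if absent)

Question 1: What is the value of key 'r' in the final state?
Track key 'r' through all 9 events:
  event 1 (t=10: SET p = 4): r unchanged
  event 2 (t=20: SET q = 35): r unchanged
  event 3 (t=27: DEC r by 8): r (absent) -> -8
  event 4 (t=30: DEC r by 10): r -8 -> -18
  event 5 (t=35: SET r = -13): r -18 -> -13
  event 6 (t=44: INC p by 11): r unchanged
  event 7 (t=53: SET q = 11): r unchanged
  event 8 (t=54: INC p by 6): r unchanged
  event 9 (t=60: SET r = -15): r -13 -> -15
Final: r = -15

Answer: -15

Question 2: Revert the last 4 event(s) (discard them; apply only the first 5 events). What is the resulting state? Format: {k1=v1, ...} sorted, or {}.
Answer: {p=4, q=35, r=-13}

Derivation:
Keep first 5 events (discard last 4):
  after event 1 (t=10: SET p = 4): {p=4}
  after event 2 (t=20: SET q = 35): {p=4, q=35}
  after event 3 (t=27: DEC r by 8): {p=4, q=35, r=-8}
  after event 4 (t=30: DEC r by 10): {p=4, q=35, r=-18}
  after event 5 (t=35: SET r = -13): {p=4, q=35, r=-13}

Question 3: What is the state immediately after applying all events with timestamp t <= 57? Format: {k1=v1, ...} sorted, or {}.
Apply events with t <= 57 (8 events):
  after event 1 (t=10: SET p = 4): {p=4}
  after event 2 (t=20: SET q = 35): {p=4, q=35}
  after event 3 (t=27: DEC r by 8): {p=4, q=35, r=-8}
  after event 4 (t=30: DEC r by 10): {p=4, q=35, r=-18}
  after event 5 (t=35: SET r = -13): {p=4, q=35, r=-13}
  after event 6 (t=44: INC p by 11): {p=15, q=35, r=-13}
  after event 7 (t=53: SET q = 11): {p=15, q=11, r=-13}
  after event 8 (t=54: INC p by 6): {p=21, q=11, r=-13}

Answer: {p=21, q=11, r=-13}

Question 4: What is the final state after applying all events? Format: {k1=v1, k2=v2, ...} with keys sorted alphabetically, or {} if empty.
  after event 1 (t=10: SET p = 4): {p=4}
  after event 2 (t=20: SET q = 35): {p=4, q=35}
  after event 3 (t=27: DEC r by 8): {p=4, q=35, r=-8}
  after event 4 (t=30: DEC r by 10): {p=4, q=35, r=-18}
  after event 5 (t=35: SET r = -13): {p=4, q=35, r=-13}
  after event 6 (t=44: INC p by 11): {p=15, q=35, r=-13}
  after event 7 (t=53: SET q = 11): {p=15, q=11, r=-13}
  after event 8 (t=54: INC p by 6): {p=21, q=11, r=-13}
  after event 9 (t=60: SET r = -15): {p=21, q=11, r=-15}

Answer: {p=21, q=11, r=-15}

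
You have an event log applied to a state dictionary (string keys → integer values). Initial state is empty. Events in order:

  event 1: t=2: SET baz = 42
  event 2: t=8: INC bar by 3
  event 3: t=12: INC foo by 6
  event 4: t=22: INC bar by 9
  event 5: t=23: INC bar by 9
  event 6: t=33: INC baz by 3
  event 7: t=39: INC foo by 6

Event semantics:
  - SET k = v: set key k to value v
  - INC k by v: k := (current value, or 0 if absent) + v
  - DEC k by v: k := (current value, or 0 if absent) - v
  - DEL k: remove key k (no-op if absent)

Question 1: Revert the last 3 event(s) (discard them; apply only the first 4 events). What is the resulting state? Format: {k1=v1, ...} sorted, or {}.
Answer: {bar=12, baz=42, foo=6}

Derivation:
Keep first 4 events (discard last 3):
  after event 1 (t=2: SET baz = 42): {baz=42}
  after event 2 (t=8: INC bar by 3): {bar=3, baz=42}
  after event 3 (t=12: INC foo by 6): {bar=3, baz=42, foo=6}
  after event 4 (t=22: INC bar by 9): {bar=12, baz=42, foo=6}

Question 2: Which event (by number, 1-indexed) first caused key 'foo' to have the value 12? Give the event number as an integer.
Answer: 7

Derivation:
Looking for first event where foo becomes 12:
  event 3: foo = 6
  event 4: foo = 6
  event 5: foo = 6
  event 6: foo = 6
  event 7: foo 6 -> 12  <-- first match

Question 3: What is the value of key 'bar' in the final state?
Track key 'bar' through all 7 events:
  event 1 (t=2: SET baz = 42): bar unchanged
  event 2 (t=8: INC bar by 3): bar (absent) -> 3
  event 3 (t=12: INC foo by 6): bar unchanged
  event 4 (t=22: INC bar by 9): bar 3 -> 12
  event 5 (t=23: INC bar by 9): bar 12 -> 21
  event 6 (t=33: INC baz by 3): bar unchanged
  event 7 (t=39: INC foo by 6): bar unchanged
Final: bar = 21

Answer: 21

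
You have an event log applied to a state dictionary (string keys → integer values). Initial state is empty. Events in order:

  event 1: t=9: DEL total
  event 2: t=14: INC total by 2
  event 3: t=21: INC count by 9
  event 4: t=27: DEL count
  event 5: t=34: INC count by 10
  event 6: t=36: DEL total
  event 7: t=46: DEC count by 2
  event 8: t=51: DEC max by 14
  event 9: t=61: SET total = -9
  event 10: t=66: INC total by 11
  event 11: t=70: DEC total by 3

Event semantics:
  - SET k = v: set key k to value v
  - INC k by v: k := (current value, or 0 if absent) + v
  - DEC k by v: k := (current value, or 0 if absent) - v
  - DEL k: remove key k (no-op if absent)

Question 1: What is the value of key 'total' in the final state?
Track key 'total' through all 11 events:
  event 1 (t=9: DEL total): total (absent) -> (absent)
  event 2 (t=14: INC total by 2): total (absent) -> 2
  event 3 (t=21: INC count by 9): total unchanged
  event 4 (t=27: DEL count): total unchanged
  event 5 (t=34: INC count by 10): total unchanged
  event 6 (t=36: DEL total): total 2 -> (absent)
  event 7 (t=46: DEC count by 2): total unchanged
  event 8 (t=51: DEC max by 14): total unchanged
  event 9 (t=61: SET total = -9): total (absent) -> -9
  event 10 (t=66: INC total by 11): total -9 -> 2
  event 11 (t=70: DEC total by 3): total 2 -> -1
Final: total = -1

Answer: -1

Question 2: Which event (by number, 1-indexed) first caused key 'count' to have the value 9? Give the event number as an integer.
Looking for first event where count becomes 9:
  event 3: count (absent) -> 9  <-- first match

Answer: 3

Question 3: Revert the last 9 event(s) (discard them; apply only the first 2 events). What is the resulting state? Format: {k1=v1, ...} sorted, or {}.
Answer: {total=2}

Derivation:
Keep first 2 events (discard last 9):
  after event 1 (t=9: DEL total): {}
  after event 2 (t=14: INC total by 2): {total=2}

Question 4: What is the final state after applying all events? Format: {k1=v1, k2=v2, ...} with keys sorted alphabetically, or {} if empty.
  after event 1 (t=9: DEL total): {}
  after event 2 (t=14: INC total by 2): {total=2}
  after event 3 (t=21: INC count by 9): {count=9, total=2}
  after event 4 (t=27: DEL count): {total=2}
  after event 5 (t=34: INC count by 10): {count=10, total=2}
  after event 6 (t=36: DEL total): {count=10}
  after event 7 (t=46: DEC count by 2): {count=8}
  after event 8 (t=51: DEC max by 14): {count=8, max=-14}
  after event 9 (t=61: SET total = -9): {count=8, max=-14, total=-9}
  after event 10 (t=66: INC total by 11): {count=8, max=-14, total=2}
  after event 11 (t=70: DEC total by 3): {count=8, max=-14, total=-1}

Answer: {count=8, max=-14, total=-1}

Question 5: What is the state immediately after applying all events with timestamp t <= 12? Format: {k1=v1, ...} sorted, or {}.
Answer: {}

Derivation:
Apply events with t <= 12 (1 events):
  after event 1 (t=9: DEL total): {}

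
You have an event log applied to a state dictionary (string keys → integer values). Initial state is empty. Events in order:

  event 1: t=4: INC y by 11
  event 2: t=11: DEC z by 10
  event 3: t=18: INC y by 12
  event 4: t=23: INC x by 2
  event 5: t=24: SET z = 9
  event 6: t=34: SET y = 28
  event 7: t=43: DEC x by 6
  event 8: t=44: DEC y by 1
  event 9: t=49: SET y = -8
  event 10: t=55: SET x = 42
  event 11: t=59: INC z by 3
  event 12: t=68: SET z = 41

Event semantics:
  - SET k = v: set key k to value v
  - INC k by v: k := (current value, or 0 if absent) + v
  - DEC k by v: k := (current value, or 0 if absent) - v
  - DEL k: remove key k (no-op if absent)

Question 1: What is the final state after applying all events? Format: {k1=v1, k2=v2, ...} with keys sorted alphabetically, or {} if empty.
Answer: {x=42, y=-8, z=41}

Derivation:
  after event 1 (t=4: INC y by 11): {y=11}
  after event 2 (t=11: DEC z by 10): {y=11, z=-10}
  after event 3 (t=18: INC y by 12): {y=23, z=-10}
  after event 4 (t=23: INC x by 2): {x=2, y=23, z=-10}
  after event 5 (t=24: SET z = 9): {x=2, y=23, z=9}
  after event 6 (t=34: SET y = 28): {x=2, y=28, z=9}
  after event 7 (t=43: DEC x by 6): {x=-4, y=28, z=9}
  after event 8 (t=44: DEC y by 1): {x=-4, y=27, z=9}
  after event 9 (t=49: SET y = -8): {x=-4, y=-8, z=9}
  after event 10 (t=55: SET x = 42): {x=42, y=-8, z=9}
  after event 11 (t=59: INC z by 3): {x=42, y=-8, z=12}
  after event 12 (t=68: SET z = 41): {x=42, y=-8, z=41}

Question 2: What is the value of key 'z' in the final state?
Track key 'z' through all 12 events:
  event 1 (t=4: INC y by 11): z unchanged
  event 2 (t=11: DEC z by 10): z (absent) -> -10
  event 3 (t=18: INC y by 12): z unchanged
  event 4 (t=23: INC x by 2): z unchanged
  event 5 (t=24: SET z = 9): z -10 -> 9
  event 6 (t=34: SET y = 28): z unchanged
  event 7 (t=43: DEC x by 6): z unchanged
  event 8 (t=44: DEC y by 1): z unchanged
  event 9 (t=49: SET y = -8): z unchanged
  event 10 (t=55: SET x = 42): z unchanged
  event 11 (t=59: INC z by 3): z 9 -> 12
  event 12 (t=68: SET z = 41): z 12 -> 41
Final: z = 41

Answer: 41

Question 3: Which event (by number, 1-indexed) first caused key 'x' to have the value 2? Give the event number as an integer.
Answer: 4

Derivation:
Looking for first event where x becomes 2:
  event 4: x (absent) -> 2  <-- first match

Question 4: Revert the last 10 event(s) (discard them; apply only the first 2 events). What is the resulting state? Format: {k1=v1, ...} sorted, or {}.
Keep first 2 events (discard last 10):
  after event 1 (t=4: INC y by 11): {y=11}
  after event 2 (t=11: DEC z by 10): {y=11, z=-10}

Answer: {y=11, z=-10}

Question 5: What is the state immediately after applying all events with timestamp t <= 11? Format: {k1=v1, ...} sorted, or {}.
Apply events with t <= 11 (2 events):
  after event 1 (t=4: INC y by 11): {y=11}
  after event 2 (t=11: DEC z by 10): {y=11, z=-10}

Answer: {y=11, z=-10}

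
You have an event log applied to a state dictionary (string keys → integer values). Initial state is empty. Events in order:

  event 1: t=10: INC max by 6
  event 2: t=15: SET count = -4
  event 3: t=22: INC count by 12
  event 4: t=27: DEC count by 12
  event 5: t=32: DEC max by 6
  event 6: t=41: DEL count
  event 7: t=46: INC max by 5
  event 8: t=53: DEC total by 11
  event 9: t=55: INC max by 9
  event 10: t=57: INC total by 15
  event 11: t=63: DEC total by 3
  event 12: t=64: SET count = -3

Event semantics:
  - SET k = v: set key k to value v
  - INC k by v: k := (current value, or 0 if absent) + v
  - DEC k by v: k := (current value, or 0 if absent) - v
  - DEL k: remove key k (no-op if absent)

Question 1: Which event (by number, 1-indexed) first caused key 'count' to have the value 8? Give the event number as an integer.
Looking for first event where count becomes 8:
  event 2: count = -4
  event 3: count -4 -> 8  <-- first match

Answer: 3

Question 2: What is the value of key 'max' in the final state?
Track key 'max' through all 12 events:
  event 1 (t=10: INC max by 6): max (absent) -> 6
  event 2 (t=15: SET count = -4): max unchanged
  event 3 (t=22: INC count by 12): max unchanged
  event 4 (t=27: DEC count by 12): max unchanged
  event 5 (t=32: DEC max by 6): max 6 -> 0
  event 6 (t=41: DEL count): max unchanged
  event 7 (t=46: INC max by 5): max 0 -> 5
  event 8 (t=53: DEC total by 11): max unchanged
  event 9 (t=55: INC max by 9): max 5 -> 14
  event 10 (t=57: INC total by 15): max unchanged
  event 11 (t=63: DEC total by 3): max unchanged
  event 12 (t=64: SET count = -3): max unchanged
Final: max = 14

Answer: 14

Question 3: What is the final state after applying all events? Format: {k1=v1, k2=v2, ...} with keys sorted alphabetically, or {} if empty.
  after event 1 (t=10: INC max by 6): {max=6}
  after event 2 (t=15: SET count = -4): {count=-4, max=6}
  after event 3 (t=22: INC count by 12): {count=8, max=6}
  after event 4 (t=27: DEC count by 12): {count=-4, max=6}
  after event 5 (t=32: DEC max by 6): {count=-4, max=0}
  after event 6 (t=41: DEL count): {max=0}
  after event 7 (t=46: INC max by 5): {max=5}
  after event 8 (t=53: DEC total by 11): {max=5, total=-11}
  after event 9 (t=55: INC max by 9): {max=14, total=-11}
  after event 10 (t=57: INC total by 15): {max=14, total=4}
  after event 11 (t=63: DEC total by 3): {max=14, total=1}
  after event 12 (t=64: SET count = -3): {count=-3, max=14, total=1}

Answer: {count=-3, max=14, total=1}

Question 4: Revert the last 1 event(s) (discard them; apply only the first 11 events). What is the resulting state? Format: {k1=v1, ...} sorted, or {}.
Keep first 11 events (discard last 1):
  after event 1 (t=10: INC max by 6): {max=6}
  after event 2 (t=15: SET count = -4): {count=-4, max=6}
  after event 3 (t=22: INC count by 12): {count=8, max=6}
  after event 4 (t=27: DEC count by 12): {count=-4, max=6}
  after event 5 (t=32: DEC max by 6): {count=-4, max=0}
  after event 6 (t=41: DEL count): {max=0}
  after event 7 (t=46: INC max by 5): {max=5}
  after event 8 (t=53: DEC total by 11): {max=5, total=-11}
  after event 9 (t=55: INC max by 9): {max=14, total=-11}
  after event 10 (t=57: INC total by 15): {max=14, total=4}
  after event 11 (t=63: DEC total by 3): {max=14, total=1}

Answer: {max=14, total=1}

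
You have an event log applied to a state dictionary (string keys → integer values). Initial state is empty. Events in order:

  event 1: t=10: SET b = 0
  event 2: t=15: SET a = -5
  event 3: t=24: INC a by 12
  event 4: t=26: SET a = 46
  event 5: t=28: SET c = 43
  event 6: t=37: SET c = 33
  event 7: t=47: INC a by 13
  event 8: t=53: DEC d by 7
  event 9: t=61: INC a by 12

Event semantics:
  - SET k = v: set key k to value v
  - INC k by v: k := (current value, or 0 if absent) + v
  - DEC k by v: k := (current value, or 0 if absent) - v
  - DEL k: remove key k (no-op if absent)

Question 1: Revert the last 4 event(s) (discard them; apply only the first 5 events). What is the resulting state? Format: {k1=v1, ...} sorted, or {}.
Keep first 5 events (discard last 4):
  after event 1 (t=10: SET b = 0): {b=0}
  after event 2 (t=15: SET a = -5): {a=-5, b=0}
  after event 3 (t=24: INC a by 12): {a=7, b=0}
  after event 4 (t=26: SET a = 46): {a=46, b=0}
  after event 5 (t=28: SET c = 43): {a=46, b=0, c=43}

Answer: {a=46, b=0, c=43}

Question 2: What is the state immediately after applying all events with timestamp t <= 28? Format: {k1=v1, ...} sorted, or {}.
Apply events with t <= 28 (5 events):
  after event 1 (t=10: SET b = 0): {b=0}
  after event 2 (t=15: SET a = -5): {a=-5, b=0}
  after event 3 (t=24: INC a by 12): {a=7, b=0}
  after event 4 (t=26: SET a = 46): {a=46, b=0}
  after event 5 (t=28: SET c = 43): {a=46, b=0, c=43}

Answer: {a=46, b=0, c=43}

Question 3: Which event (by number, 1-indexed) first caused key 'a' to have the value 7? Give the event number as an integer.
Looking for first event where a becomes 7:
  event 2: a = -5
  event 3: a -5 -> 7  <-- first match

Answer: 3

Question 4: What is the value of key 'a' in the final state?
Track key 'a' through all 9 events:
  event 1 (t=10: SET b = 0): a unchanged
  event 2 (t=15: SET a = -5): a (absent) -> -5
  event 3 (t=24: INC a by 12): a -5 -> 7
  event 4 (t=26: SET a = 46): a 7 -> 46
  event 5 (t=28: SET c = 43): a unchanged
  event 6 (t=37: SET c = 33): a unchanged
  event 7 (t=47: INC a by 13): a 46 -> 59
  event 8 (t=53: DEC d by 7): a unchanged
  event 9 (t=61: INC a by 12): a 59 -> 71
Final: a = 71

Answer: 71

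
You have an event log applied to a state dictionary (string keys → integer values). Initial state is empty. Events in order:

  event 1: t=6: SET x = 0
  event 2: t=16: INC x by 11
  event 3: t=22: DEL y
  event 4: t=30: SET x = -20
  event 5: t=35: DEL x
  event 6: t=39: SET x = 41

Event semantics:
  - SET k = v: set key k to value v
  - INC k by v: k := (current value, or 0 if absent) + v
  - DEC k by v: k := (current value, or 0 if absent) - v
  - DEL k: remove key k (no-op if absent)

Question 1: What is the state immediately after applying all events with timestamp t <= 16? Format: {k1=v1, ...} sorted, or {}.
Answer: {x=11}

Derivation:
Apply events with t <= 16 (2 events):
  after event 1 (t=6: SET x = 0): {x=0}
  after event 2 (t=16: INC x by 11): {x=11}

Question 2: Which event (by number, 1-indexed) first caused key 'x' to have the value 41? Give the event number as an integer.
Answer: 6

Derivation:
Looking for first event where x becomes 41:
  event 1: x = 0
  event 2: x = 11
  event 3: x = 11
  event 4: x = -20
  event 5: x = (absent)
  event 6: x (absent) -> 41  <-- first match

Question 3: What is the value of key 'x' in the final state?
Answer: 41

Derivation:
Track key 'x' through all 6 events:
  event 1 (t=6: SET x = 0): x (absent) -> 0
  event 2 (t=16: INC x by 11): x 0 -> 11
  event 3 (t=22: DEL y): x unchanged
  event 4 (t=30: SET x = -20): x 11 -> -20
  event 5 (t=35: DEL x): x -20 -> (absent)
  event 6 (t=39: SET x = 41): x (absent) -> 41
Final: x = 41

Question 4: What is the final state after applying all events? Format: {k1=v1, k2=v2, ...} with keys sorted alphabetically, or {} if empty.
Answer: {x=41}

Derivation:
  after event 1 (t=6: SET x = 0): {x=0}
  after event 2 (t=16: INC x by 11): {x=11}
  after event 3 (t=22: DEL y): {x=11}
  after event 4 (t=30: SET x = -20): {x=-20}
  after event 5 (t=35: DEL x): {}
  after event 6 (t=39: SET x = 41): {x=41}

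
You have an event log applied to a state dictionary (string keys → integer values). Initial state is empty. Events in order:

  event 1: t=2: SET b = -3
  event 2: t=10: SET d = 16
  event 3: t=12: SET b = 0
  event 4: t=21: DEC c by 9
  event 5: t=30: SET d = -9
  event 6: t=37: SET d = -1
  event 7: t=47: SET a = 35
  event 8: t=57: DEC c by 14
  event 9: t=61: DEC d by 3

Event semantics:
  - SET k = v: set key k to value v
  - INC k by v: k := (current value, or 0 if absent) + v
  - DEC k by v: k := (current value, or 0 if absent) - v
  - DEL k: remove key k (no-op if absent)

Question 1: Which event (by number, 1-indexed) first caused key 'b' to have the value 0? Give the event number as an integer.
Looking for first event where b becomes 0:
  event 1: b = -3
  event 2: b = -3
  event 3: b -3 -> 0  <-- first match

Answer: 3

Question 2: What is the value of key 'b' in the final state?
Answer: 0

Derivation:
Track key 'b' through all 9 events:
  event 1 (t=2: SET b = -3): b (absent) -> -3
  event 2 (t=10: SET d = 16): b unchanged
  event 3 (t=12: SET b = 0): b -3 -> 0
  event 4 (t=21: DEC c by 9): b unchanged
  event 5 (t=30: SET d = -9): b unchanged
  event 6 (t=37: SET d = -1): b unchanged
  event 7 (t=47: SET a = 35): b unchanged
  event 8 (t=57: DEC c by 14): b unchanged
  event 9 (t=61: DEC d by 3): b unchanged
Final: b = 0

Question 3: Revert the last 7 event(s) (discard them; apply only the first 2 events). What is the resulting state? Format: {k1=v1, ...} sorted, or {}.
Answer: {b=-3, d=16}

Derivation:
Keep first 2 events (discard last 7):
  after event 1 (t=2: SET b = -3): {b=-3}
  after event 2 (t=10: SET d = 16): {b=-3, d=16}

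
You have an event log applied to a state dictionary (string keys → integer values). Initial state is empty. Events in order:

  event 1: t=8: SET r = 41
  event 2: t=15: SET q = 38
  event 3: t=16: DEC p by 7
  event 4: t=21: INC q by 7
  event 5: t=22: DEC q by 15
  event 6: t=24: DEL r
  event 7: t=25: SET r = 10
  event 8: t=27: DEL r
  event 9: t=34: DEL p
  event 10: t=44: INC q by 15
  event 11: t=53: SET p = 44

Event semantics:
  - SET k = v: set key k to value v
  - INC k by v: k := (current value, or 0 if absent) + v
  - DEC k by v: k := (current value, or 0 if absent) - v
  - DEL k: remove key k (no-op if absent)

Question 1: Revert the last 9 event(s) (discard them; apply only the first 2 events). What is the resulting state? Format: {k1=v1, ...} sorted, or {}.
Answer: {q=38, r=41}

Derivation:
Keep first 2 events (discard last 9):
  after event 1 (t=8: SET r = 41): {r=41}
  after event 2 (t=15: SET q = 38): {q=38, r=41}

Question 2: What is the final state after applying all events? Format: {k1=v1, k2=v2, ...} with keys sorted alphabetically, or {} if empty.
  after event 1 (t=8: SET r = 41): {r=41}
  after event 2 (t=15: SET q = 38): {q=38, r=41}
  after event 3 (t=16: DEC p by 7): {p=-7, q=38, r=41}
  after event 4 (t=21: INC q by 7): {p=-7, q=45, r=41}
  after event 5 (t=22: DEC q by 15): {p=-7, q=30, r=41}
  after event 6 (t=24: DEL r): {p=-7, q=30}
  after event 7 (t=25: SET r = 10): {p=-7, q=30, r=10}
  after event 8 (t=27: DEL r): {p=-7, q=30}
  after event 9 (t=34: DEL p): {q=30}
  after event 10 (t=44: INC q by 15): {q=45}
  after event 11 (t=53: SET p = 44): {p=44, q=45}

Answer: {p=44, q=45}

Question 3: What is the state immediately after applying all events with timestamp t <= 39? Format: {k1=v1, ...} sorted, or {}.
Apply events with t <= 39 (9 events):
  after event 1 (t=8: SET r = 41): {r=41}
  after event 2 (t=15: SET q = 38): {q=38, r=41}
  after event 3 (t=16: DEC p by 7): {p=-7, q=38, r=41}
  after event 4 (t=21: INC q by 7): {p=-7, q=45, r=41}
  after event 5 (t=22: DEC q by 15): {p=-7, q=30, r=41}
  after event 6 (t=24: DEL r): {p=-7, q=30}
  after event 7 (t=25: SET r = 10): {p=-7, q=30, r=10}
  after event 8 (t=27: DEL r): {p=-7, q=30}
  after event 9 (t=34: DEL p): {q=30}

Answer: {q=30}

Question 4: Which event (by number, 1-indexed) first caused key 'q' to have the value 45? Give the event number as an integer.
Looking for first event where q becomes 45:
  event 2: q = 38
  event 3: q = 38
  event 4: q 38 -> 45  <-- first match

Answer: 4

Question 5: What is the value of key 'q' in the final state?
Answer: 45

Derivation:
Track key 'q' through all 11 events:
  event 1 (t=8: SET r = 41): q unchanged
  event 2 (t=15: SET q = 38): q (absent) -> 38
  event 3 (t=16: DEC p by 7): q unchanged
  event 4 (t=21: INC q by 7): q 38 -> 45
  event 5 (t=22: DEC q by 15): q 45 -> 30
  event 6 (t=24: DEL r): q unchanged
  event 7 (t=25: SET r = 10): q unchanged
  event 8 (t=27: DEL r): q unchanged
  event 9 (t=34: DEL p): q unchanged
  event 10 (t=44: INC q by 15): q 30 -> 45
  event 11 (t=53: SET p = 44): q unchanged
Final: q = 45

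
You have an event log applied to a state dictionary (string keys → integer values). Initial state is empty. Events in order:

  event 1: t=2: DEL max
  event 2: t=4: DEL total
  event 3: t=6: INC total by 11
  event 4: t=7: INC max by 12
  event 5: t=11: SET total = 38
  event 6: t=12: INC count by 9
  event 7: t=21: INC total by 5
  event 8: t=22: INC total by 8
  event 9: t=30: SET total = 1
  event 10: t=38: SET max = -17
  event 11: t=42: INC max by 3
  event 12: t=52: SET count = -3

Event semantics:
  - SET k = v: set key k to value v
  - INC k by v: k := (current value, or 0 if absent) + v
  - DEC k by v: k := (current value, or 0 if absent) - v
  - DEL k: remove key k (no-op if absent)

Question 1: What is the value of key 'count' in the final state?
Track key 'count' through all 12 events:
  event 1 (t=2: DEL max): count unchanged
  event 2 (t=4: DEL total): count unchanged
  event 3 (t=6: INC total by 11): count unchanged
  event 4 (t=7: INC max by 12): count unchanged
  event 5 (t=11: SET total = 38): count unchanged
  event 6 (t=12: INC count by 9): count (absent) -> 9
  event 7 (t=21: INC total by 5): count unchanged
  event 8 (t=22: INC total by 8): count unchanged
  event 9 (t=30: SET total = 1): count unchanged
  event 10 (t=38: SET max = -17): count unchanged
  event 11 (t=42: INC max by 3): count unchanged
  event 12 (t=52: SET count = -3): count 9 -> -3
Final: count = -3

Answer: -3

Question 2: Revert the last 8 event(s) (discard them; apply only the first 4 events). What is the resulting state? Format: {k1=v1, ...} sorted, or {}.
Answer: {max=12, total=11}

Derivation:
Keep first 4 events (discard last 8):
  after event 1 (t=2: DEL max): {}
  after event 2 (t=4: DEL total): {}
  after event 3 (t=6: INC total by 11): {total=11}
  after event 4 (t=7: INC max by 12): {max=12, total=11}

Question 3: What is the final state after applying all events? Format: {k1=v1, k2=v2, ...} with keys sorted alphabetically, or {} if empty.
Answer: {count=-3, max=-14, total=1}

Derivation:
  after event 1 (t=2: DEL max): {}
  after event 2 (t=4: DEL total): {}
  after event 3 (t=6: INC total by 11): {total=11}
  after event 4 (t=7: INC max by 12): {max=12, total=11}
  after event 5 (t=11: SET total = 38): {max=12, total=38}
  after event 6 (t=12: INC count by 9): {count=9, max=12, total=38}
  after event 7 (t=21: INC total by 5): {count=9, max=12, total=43}
  after event 8 (t=22: INC total by 8): {count=9, max=12, total=51}
  after event 9 (t=30: SET total = 1): {count=9, max=12, total=1}
  after event 10 (t=38: SET max = -17): {count=9, max=-17, total=1}
  after event 11 (t=42: INC max by 3): {count=9, max=-14, total=1}
  after event 12 (t=52: SET count = -3): {count=-3, max=-14, total=1}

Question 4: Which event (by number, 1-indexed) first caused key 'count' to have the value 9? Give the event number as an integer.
Looking for first event where count becomes 9:
  event 6: count (absent) -> 9  <-- first match

Answer: 6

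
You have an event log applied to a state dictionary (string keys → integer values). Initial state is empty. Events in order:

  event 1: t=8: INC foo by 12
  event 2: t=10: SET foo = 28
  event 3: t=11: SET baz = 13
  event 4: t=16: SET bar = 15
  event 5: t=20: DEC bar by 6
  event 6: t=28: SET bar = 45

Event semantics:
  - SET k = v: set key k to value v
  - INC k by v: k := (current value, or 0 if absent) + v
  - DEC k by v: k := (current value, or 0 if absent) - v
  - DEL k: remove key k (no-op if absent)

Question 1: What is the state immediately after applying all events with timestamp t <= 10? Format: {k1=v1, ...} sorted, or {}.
Answer: {foo=28}

Derivation:
Apply events with t <= 10 (2 events):
  after event 1 (t=8: INC foo by 12): {foo=12}
  after event 2 (t=10: SET foo = 28): {foo=28}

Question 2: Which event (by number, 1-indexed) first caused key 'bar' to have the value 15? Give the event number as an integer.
Looking for first event where bar becomes 15:
  event 4: bar (absent) -> 15  <-- first match

Answer: 4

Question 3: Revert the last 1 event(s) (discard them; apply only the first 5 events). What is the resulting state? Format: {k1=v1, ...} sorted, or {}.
Keep first 5 events (discard last 1):
  after event 1 (t=8: INC foo by 12): {foo=12}
  after event 2 (t=10: SET foo = 28): {foo=28}
  after event 3 (t=11: SET baz = 13): {baz=13, foo=28}
  after event 4 (t=16: SET bar = 15): {bar=15, baz=13, foo=28}
  after event 5 (t=20: DEC bar by 6): {bar=9, baz=13, foo=28}

Answer: {bar=9, baz=13, foo=28}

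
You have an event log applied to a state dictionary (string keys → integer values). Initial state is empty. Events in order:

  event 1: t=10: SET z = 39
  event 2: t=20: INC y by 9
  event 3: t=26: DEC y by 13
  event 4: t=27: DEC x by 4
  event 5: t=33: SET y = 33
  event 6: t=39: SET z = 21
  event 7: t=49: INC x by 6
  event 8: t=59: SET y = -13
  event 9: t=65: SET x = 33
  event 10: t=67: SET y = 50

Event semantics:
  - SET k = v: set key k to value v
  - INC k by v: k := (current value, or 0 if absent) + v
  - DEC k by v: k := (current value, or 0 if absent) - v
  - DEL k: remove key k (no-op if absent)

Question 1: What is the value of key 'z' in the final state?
Track key 'z' through all 10 events:
  event 1 (t=10: SET z = 39): z (absent) -> 39
  event 2 (t=20: INC y by 9): z unchanged
  event 3 (t=26: DEC y by 13): z unchanged
  event 4 (t=27: DEC x by 4): z unchanged
  event 5 (t=33: SET y = 33): z unchanged
  event 6 (t=39: SET z = 21): z 39 -> 21
  event 7 (t=49: INC x by 6): z unchanged
  event 8 (t=59: SET y = -13): z unchanged
  event 9 (t=65: SET x = 33): z unchanged
  event 10 (t=67: SET y = 50): z unchanged
Final: z = 21

Answer: 21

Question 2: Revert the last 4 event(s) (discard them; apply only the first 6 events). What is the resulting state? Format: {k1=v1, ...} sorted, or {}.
Keep first 6 events (discard last 4):
  after event 1 (t=10: SET z = 39): {z=39}
  after event 2 (t=20: INC y by 9): {y=9, z=39}
  after event 3 (t=26: DEC y by 13): {y=-4, z=39}
  after event 4 (t=27: DEC x by 4): {x=-4, y=-4, z=39}
  after event 5 (t=33: SET y = 33): {x=-4, y=33, z=39}
  after event 6 (t=39: SET z = 21): {x=-4, y=33, z=21}

Answer: {x=-4, y=33, z=21}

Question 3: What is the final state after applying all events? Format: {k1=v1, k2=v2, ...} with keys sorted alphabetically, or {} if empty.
  after event 1 (t=10: SET z = 39): {z=39}
  after event 2 (t=20: INC y by 9): {y=9, z=39}
  after event 3 (t=26: DEC y by 13): {y=-4, z=39}
  after event 4 (t=27: DEC x by 4): {x=-4, y=-4, z=39}
  after event 5 (t=33: SET y = 33): {x=-4, y=33, z=39}
  after event 6 (t=39: SET z = 21): {x=-4, y=33, z=21}
  after event 7 (t=49: INC x by 6): {x=2, y=33, z=21}
  after event 8 (t=59: SET y = -13): {x=2, y=-13, z=21}
  after event 9 (t=65: SET x = 33): {x=33, y=-13, z=21}
  after event 10 (t=67: SET y = 50): {x=33, y=50, z=21}

Answer: {x=33, y=50, z=21}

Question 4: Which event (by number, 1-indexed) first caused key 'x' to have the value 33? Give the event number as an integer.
Answer: 9

Derivation:
Looking for first event where x becomes 33:
  event 4: x = -4
  event 5: x = -4
  event 6: x = -4
  event 7: x = 2
  event 8: x = 2
  event 9: x 2 -> 33  <-- first match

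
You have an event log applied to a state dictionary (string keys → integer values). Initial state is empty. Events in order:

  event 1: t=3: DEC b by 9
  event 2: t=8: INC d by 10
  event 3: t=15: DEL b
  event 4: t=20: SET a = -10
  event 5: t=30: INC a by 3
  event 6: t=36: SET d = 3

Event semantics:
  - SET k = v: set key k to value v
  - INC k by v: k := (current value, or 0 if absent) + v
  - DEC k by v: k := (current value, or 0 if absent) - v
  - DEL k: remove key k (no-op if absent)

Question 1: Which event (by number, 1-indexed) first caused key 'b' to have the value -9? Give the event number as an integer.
Looking for first event where b becomes -9:
  event 1: b (absent) -> -9  <-- first match

Answer: 1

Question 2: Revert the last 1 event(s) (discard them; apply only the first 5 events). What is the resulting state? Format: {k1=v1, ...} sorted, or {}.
Answer: {a=-7, d=10}

Derivation:
Keep first 5 events (discard last 1):
  after event 1 (t=3: DEC b by 9): {b=-9}
  after event 2 (t=8: INC d by 10): {b=-9, d=10}
  after event 3 (t=15: DEL b): {d=10}
  after event 4 (t=20: SET a = -10): {a=-10, d=10}
  after event 5 (t=30: INC a by 3): {a=-7, d=10}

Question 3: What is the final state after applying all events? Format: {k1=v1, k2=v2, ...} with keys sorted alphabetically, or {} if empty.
  after event 1 (t=3: DEC b by 9): {b=-9}
  after event 2 (t=8: INC d by 10): {b=-9, d=10}
  after event 3 (t=15: DEL b): {d=10}
  after event 4 (t=20: SET a = -10): {a=-10, d=10}
  after event 5 (t=30: INC a by 3): {a=-7, d=10}
  after event 6 (t=36: SET d = 3): {a=-7, d=3}

Answer: {a=-7, d=3}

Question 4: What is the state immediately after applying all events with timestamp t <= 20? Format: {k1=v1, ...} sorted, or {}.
Answer: {a=-10, d=10}

Derivation:
Apply events with t <= 20 (4 events):
  after event 1 (t=3: DEC b by 9): {b=-9}
  after event 2 (t=8: INC d by 10): {b=-9, d=10}
  after event 3 (t=15: DEL b): {d=10}
  after event 4 (t=20: SET a = -10): {a=-10, d=10}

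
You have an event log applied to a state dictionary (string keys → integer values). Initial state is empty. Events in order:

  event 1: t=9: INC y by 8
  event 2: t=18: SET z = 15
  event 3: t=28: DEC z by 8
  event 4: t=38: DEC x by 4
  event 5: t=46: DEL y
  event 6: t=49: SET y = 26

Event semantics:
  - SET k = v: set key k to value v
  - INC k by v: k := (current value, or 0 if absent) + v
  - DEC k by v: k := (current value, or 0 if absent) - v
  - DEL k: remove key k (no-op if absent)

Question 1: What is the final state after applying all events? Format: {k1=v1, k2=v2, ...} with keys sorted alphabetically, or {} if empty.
  after event 1 (t=9: INC y by 8): {y=8}
  after event 2 (t=18: SET z = 15): {y=8, z=15}
  after event 3 (t=28: DEC z by 8): {y=8, z=7}
  after event 4 (t=38: DEC x by 4): {x=-4, y=8, z=7}
  after event 5 (t=46: DEL y): {x=-4, z=7}
  after event 6 (t=49: SET y = 26): {x=-4, y=26, z=7}

Answer: {x=-4, y=26, z=7}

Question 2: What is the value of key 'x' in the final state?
Track key 'x' through all 6 events:
  event 1 (t=9: INC y by 8): x unchanged
  event 2 (t=18: SET z = 15): x unchanged
  event 3 (t=28: DEC z by 8): x unchanged
  event 4 (t=38: DEC x by 4): x (absent) -> -4
  event 5 (t=46: DEL y): x unchanged
  event 6 (t=49: SET y = 26): x unchanged
Final: x = -4

Answer: -4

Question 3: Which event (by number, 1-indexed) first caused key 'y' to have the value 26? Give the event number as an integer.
Looking for first event where y becomes 26:
  event 1: y = 8
  event 2: y = 8
  event 3: y = 8
  event 4: y = 8
  event 5: y = (absent)
  event 6: y (absent) -> 26  <-- first match

Answer: 6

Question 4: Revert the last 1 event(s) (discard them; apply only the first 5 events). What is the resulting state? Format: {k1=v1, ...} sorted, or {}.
Answer: {x=-4, z=7}

Derivation:
Keep first 5 events (discard last 1):
  after event 1 (t=9: INC y by 8): {y=8}
  after event 2 (t=18: SET z = 15): {y=8, z=15}
  after event 3 (t=28: DEC z by 8): {y=8, z=7}
  after event 4 (t=38: DEC x by 4): {x=-4, y=8, z=7}
  after event 5 (t=46: DEL y): {x=-4, z=7}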